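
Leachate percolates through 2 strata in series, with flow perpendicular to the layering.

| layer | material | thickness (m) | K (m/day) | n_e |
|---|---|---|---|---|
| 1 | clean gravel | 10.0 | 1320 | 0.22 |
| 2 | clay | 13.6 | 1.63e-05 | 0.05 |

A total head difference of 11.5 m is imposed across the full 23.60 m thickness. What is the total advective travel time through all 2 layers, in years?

With flow normal to the layers, continuity requires the same specific discharge q through every layer.
Σ(b_i/K_i) = 10.0/1320 + 13.6/1.63e-05 = 8.344e+05 d.
q = Δh / Σ(b_i/K_i) = 11.5 / 8.344e+05 = 1.378e-05 m/day.
In each layer the seepage velocity is v_i = q/n_i, so the layer transit time is t_i = b_i·n_i / q:
  layer 1 (clean gravel): t_1 = 10.0 × 0.22 / 1.378e-05 = 1.596e+05 d
  layer 2 (clay): t_2 = 13.6 × 0.05 / 1.378e-05 = 49336 d
Total t = Σ t_i = 2.090e+05 days = 572.1 years.

572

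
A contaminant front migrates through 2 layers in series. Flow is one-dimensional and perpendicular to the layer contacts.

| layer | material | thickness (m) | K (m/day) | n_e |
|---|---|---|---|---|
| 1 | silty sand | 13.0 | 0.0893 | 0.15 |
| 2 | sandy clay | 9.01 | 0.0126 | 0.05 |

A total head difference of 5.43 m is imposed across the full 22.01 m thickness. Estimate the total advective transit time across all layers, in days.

380

With flow normal to the layers, continuity requires the same specific discharge q through every layer.
Σ(b_i/K_i) = 13.0/0.0893 + 9.01/0.0126 = 860.7 d.
q = Δh / Σ(b_i/K_i) = 5.43 / 860.7 = 0.006309 m/day.
In each layer the seepage velocity is v_i = q/n_i, so the layer transit time is t_i = b_i·n_i / q:
  layer 1 (silty sand): t_1 = 13.0 × 0.15 / 0.006309 = 309.1 d
  layer 2 (sandy clay): t_2 = 9.01 × 0.05 / 0.006309 = 71.40 d
Total t = Σ t_i = 380.5 days.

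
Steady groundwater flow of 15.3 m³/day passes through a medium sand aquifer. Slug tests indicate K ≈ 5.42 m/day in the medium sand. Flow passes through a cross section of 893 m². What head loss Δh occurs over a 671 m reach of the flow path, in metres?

2.12

From Q = K·A·i, i = Q / (K·A) = 15.3 / (5.420 × 893.0) = 0.003161.
Head loss Δh = i · L = 0.003161 × 671 = 2.121 m.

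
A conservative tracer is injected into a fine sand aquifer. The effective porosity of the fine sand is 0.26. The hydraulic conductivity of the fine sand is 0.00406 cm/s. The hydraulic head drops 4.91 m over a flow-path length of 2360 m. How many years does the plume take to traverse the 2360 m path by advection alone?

230

Convert K: 0.00406 cm/s × 864 = 3.508 m/day.
Hydraulic gradient i = Δh / L = 4.91 / 2360 = 0.002081.
Darcy flux q = K · i = 3.508 × 0.002081 = 0.007298 m/day.
Seepage velocity v = q / n_e = 0.007298 / 0.26 = 0.02807 m/day.
Travel time t = L / v = 2360 / 0.02807 = 84077 days = 230.2 years.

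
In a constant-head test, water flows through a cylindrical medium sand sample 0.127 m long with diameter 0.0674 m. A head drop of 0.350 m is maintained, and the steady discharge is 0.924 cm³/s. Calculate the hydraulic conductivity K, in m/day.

8.12

Cross-sectional area A = π·(d/2)² = π × (0.0674/2)² = 0.003568 m².
Convert discharge: 0.924 cm³/s = 9.240e-07 m³/s.
Darcy's law rearranged: K = Q·L / (A·Δh) = 9.240e-07 × 0.127 / (0.003568 × 0.350) = 9.397e-05 m/s = 8.119 m/day.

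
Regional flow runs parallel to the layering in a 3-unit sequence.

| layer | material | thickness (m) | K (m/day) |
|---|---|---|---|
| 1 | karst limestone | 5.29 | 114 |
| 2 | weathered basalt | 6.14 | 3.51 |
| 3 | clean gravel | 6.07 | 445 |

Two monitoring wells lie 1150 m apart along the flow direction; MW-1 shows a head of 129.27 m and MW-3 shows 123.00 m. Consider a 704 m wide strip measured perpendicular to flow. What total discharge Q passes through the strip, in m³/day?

Flow is parallel to layering, so each bed carries its own Darcy discharge and the transmissivities add.
Σ(K_i·b_i) = 114×5.29 + 3.51×6.14 + 445×6.07 = 3326 m²/day.
Hydraulic gradient i = (129.27 − 123.00) / 1150 = 6.27 / 1150 = 0.005452.
Q = Σ(K_i·b_i) · W · i = 3326 × 704 × 0.005452 = 12765 m³/day.

12800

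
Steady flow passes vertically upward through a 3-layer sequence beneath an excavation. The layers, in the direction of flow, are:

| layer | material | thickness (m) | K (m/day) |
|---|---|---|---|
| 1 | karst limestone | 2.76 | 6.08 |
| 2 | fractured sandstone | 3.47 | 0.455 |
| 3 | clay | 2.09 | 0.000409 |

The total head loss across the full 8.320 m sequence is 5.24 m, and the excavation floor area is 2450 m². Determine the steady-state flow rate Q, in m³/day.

Flow is perpendicular to layering, so the layers act in series and the equivalent K is the thickness-weighted harmonic mean.
Total thickness L = 2.76 + 3.47 + 2.09 = 8.320 m.
Σ(b_i/K_i) = 2.76/6.08 + 3.47/0.455 + 2.09/0.000409 = 5118 d.
K_eq = L / Σ(b_i/K_i) = 8.320 / 5118 = 0.001626 m/day.
Q = K_eq · A · (Δh/L) = 0.001626 × 2450 × (5.24/8.320) = 2.508 m³/day.

2.51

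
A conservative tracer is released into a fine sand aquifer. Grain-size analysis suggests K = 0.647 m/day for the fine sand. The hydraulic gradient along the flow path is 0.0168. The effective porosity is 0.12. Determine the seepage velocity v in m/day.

Hydraulic gradient i = 0.0168.
Darcy flux q = K · i = 0.6470 × 0.01680 = 0.01087 m/day.
Seepage velocity v = q / n_e = 0.01087 / 0.12 = 0.09058 m/day.

0.0906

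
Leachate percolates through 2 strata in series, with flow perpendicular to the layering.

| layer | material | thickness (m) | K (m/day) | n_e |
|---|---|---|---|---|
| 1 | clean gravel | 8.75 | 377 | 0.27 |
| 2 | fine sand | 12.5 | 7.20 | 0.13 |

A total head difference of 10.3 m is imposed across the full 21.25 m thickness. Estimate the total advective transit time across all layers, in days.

With flow normal to the layers, continuity requires the same specific discharge q through every layer.
Σ(b_i/K_i) = 8.75/377 + 12.5/7.20 = 1.759 d.
q = Δh / Σ(b_i/K_i) = 10.3 / 1.759 = 5.855 m/day.
In each layer the seepage velocity is v_i = q/n_i, so the layer transit time is t_i = b_i·n_i / q:
  layer 1 (clean gravel): t_1 = 8.75 × 0.27 / 5.855 = 0.4035 d
  layer 2 (fine sand): t_2 = 12.5 × 0.13 / 5.855 = 0.2776 d
Total t = Σ t_i = 0.6811 days.

0.681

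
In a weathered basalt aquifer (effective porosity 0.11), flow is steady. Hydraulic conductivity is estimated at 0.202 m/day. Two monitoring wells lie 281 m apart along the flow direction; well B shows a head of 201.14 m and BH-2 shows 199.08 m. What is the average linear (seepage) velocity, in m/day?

Hydraulic gradient i = (201.14 − 199.08) / 281 = 2.06 / 281 = 0.007331.
Darcy flux q = K · i = 0.2020 × 0.007331 = 0.001481 m/day.
Seepage velocity v = q / n_e = 0.001481 / 0.11 = 0.01346 m/day.

0.0135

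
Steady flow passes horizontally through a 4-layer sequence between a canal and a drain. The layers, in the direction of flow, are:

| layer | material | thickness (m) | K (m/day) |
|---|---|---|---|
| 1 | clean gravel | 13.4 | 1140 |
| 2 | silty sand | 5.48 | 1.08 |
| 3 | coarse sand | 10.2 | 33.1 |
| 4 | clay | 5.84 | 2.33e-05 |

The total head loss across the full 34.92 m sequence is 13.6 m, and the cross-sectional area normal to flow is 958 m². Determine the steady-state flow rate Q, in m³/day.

Flow is perpendicular to layering, so the layers act in series and the equivalent K is the thickness-weighted harmonic mean.
Total thickness L = 13.4 + 5.48 + 10.2 + 5.84 = 34.92 m.
Σ(b_i/K_i) = 13.4/1140 + 5.48/1.08 + 10.2/33.1 + 5.84/2.33e-05 = 2.506e+05 d.
K_eq = L / Σ(b_i/K_i) = 34.92 / 2.506e+05 = 0.0001393 m/day.
Q = K_eq · A · (Δh/L) = 0.0001393 × 958 × (13.6/34.92) = 0.05198 m³/day.

0.0520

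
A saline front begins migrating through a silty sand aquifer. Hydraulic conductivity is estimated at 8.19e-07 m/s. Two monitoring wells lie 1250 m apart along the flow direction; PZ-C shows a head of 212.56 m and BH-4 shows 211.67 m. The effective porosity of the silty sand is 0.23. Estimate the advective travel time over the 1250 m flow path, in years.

15600

Convert K: 8.19e-07 m/s × 86400 = 0.07076 m/day.
Hydraulic gradient i = (212.56 − 211.67) / 1250 = 0.89 / 1250 = 0.0007120.
Darcy flux q = K · i = 0.07076 × 0.0007120 = 5.038e-05 m/day.
Seepage velocity v = q / n_e = 5.038e-05 / 0.23 = 0.0002191 m/day.
Travel time t = L / v = 1250 / 0.0002191 = 5.706e+06 days = 15623 years.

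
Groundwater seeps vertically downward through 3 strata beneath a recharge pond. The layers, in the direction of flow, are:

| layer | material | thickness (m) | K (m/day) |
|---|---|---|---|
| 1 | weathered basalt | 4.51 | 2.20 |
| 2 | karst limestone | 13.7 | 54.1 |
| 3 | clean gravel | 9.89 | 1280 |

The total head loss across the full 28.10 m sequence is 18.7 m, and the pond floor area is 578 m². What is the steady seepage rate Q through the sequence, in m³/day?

4680

Flow is perpendicular to layering, so the layers act in series and the equivalent K is the thickness-weighted harmonic mean.
Total thickness L = 4.51 + 13.7 + 9.89 = 28.10 m.
Σ(b_i/K_i) = 4.51/2.20 + 13.7/54.1 + 9.89/1280 = 2.311 d.
K_eq = L / Σ(b_i/K_i) = 28.10 / 2.311 = 12.16 m/day.
Q = K_eq · A · (Δh/L) = 12.16 × 578 × (18.7/28.10) = 4677 m³/day.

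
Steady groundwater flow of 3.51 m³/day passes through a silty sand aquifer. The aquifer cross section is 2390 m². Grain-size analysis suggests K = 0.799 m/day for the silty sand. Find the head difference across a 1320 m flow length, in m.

From Q = K·A·i, i = Q / (K·A) = 3.51 / (0.7990 × 2390) = 0.001838.
Head loss Δh = i · L = 0.001838 × 1320 = 2.426 m.

2.43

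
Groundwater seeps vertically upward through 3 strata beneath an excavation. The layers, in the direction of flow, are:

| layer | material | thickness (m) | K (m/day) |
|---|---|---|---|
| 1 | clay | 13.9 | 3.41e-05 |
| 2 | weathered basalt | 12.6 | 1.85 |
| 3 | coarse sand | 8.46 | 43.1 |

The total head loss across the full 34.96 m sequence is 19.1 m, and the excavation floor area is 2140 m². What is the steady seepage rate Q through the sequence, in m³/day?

Flow is perpendicular to layering, so the layers act in series and the equivalent K is the thickness-weighted harmonic mean.
Total thickness L = 13.9 + 12.6 + 8.46 = 34.96 m.
Σ(b_i/K_i) = 13.9/3.41e-05 + 12.6/1.85 + 8.46/43.1 = 4.076e+05 d.
K_eq = L / Σ(b_i/K_i) = 34.96 / 4.076e+05 = 8.576e-05 m/day.
Q = K_eq · A · (Δh/L) = 8.576e-05 × 2140 × (19.1/34.96) = 0.1003 m³/day.

0.100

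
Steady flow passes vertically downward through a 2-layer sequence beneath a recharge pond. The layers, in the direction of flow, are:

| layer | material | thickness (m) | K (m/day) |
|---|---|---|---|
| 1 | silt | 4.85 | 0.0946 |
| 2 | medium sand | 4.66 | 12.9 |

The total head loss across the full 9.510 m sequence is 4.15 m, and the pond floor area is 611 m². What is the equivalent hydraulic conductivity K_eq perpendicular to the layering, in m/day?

0.184

Flow is perpendicular to layering, so the layers act in series and the equivalent K is the thickness-weighted harmonic mean.
Total thickness L = 4.85 + 4.66 = 9.510 m.
Σ(b_i/K_i) = 4.85/0.0946 + 4.66/12.9 = 51.63 d.
K_eq = L / Σ(b_i/K_i) = 9.510 / 51.63 = 0.1842 m/day.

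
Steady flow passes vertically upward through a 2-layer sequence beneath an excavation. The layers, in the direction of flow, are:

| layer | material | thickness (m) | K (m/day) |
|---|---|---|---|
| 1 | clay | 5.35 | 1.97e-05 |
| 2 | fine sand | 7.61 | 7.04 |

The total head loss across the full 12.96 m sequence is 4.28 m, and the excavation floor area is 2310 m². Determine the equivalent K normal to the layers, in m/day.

4.77e-05

Flow is perpendicular to layering, so the layers act in series and the equivalent K is the thickness-weighted harmonic mean.
Total thickness L = 5.35 + 7.61 = 12.96 m.
Σ(b_i/K_i) = 5.35/1.97e-05 + 7.61/7.04 = 2.716e+05 d.
K_eq = L / Σ(b_i/K_i) = 12.96 / 2.716e+05 = 4.772e-05 m/day.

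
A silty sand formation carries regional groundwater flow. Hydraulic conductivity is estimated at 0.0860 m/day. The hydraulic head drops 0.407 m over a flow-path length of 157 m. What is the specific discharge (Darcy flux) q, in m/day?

0.000223

Hydraulic gradient i = Δh / L = 0.407 / 157 = 0.002592.
Specific discharge q = K · i = 0.08600 × 0.002592 = 0.0002229 m/day.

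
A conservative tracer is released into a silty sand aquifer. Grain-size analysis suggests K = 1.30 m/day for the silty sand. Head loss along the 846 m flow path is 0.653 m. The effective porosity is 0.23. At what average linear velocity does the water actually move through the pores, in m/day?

0.00436

Hydraulic gradient i = Δh / L = 0.653 / 846 = 0.0007719.
Darcy flux q = K · i = 1.300 × 0.0007719 = 0.001003 m/day.
Seepage velocity v = q / n_e = 0.001003 / 0.23 = 0.004363 m/day.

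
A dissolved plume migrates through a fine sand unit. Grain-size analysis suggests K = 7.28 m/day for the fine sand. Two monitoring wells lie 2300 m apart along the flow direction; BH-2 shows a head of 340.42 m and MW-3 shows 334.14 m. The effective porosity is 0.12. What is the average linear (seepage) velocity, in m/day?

Hydraulic gradient i = (340.42 − 334.14) / 2300 = 6.28 / 2300 = 0.002730.
Darcy flux q = K · i = 7.280 × 0.002730 = 0.01988 m/day.
Seepage velocity v = q / n_e = 0.01988 / 0.12 = 0.1656 m/day.

0.166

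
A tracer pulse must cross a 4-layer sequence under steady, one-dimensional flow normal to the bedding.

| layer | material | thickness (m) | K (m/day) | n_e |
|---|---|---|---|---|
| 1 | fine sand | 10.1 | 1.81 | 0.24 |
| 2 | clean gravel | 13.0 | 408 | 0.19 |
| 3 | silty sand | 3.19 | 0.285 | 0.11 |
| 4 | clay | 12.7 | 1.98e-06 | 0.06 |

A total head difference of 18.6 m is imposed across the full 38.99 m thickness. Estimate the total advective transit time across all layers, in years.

5670

With flow normal to the layers, continuity requires the same specific discharge q through every layer.
Σ(b_i/K_i) = 10.1/1.81 + 13.0/408 + 3.19/0.285 + 12.7/1.98e-06 = 6.414e+06 d.
q = Δh / Σ(b_i/K_i) = 18.6 / 6.414e+06 = 2.900e-06 m/day.
In each layer the seepage velocity is v_i = q/n_i, so the layer transit time is t_i = b_i·n_i / q:
  layer 1 (fine sand): t_1 = 10.1 × 0.24 / 2.900e-06 = 8.359e+05 d
  layer 2 (clean gravel): t_2 = 13.0 × 0.19 / 2.900e-06 = 8.518e+05 d
  layer 3 (silty sand): t_3 = 3.19 × 0.11 / 2.900e-06 = 1.210e+05 d
  layer 4 (clay): t_4 = 12.7 × 0.06 / 2.900e-06 = 2.628e+05 d
Total t = Σ t_i = 2.071e+06 days = 5671 years.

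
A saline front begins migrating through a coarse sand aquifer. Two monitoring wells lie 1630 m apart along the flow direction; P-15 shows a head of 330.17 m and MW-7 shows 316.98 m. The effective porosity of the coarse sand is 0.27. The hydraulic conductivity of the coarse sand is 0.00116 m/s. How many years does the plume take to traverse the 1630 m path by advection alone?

1.49

Convert K: 0.00116 m/s × 86400 = 100.2 m/day.
Hydraulic gradient i = (330.17 − 316.98) / 1630 = 13.19 / 1630 = 0.008092.
Darcy flux q = K · i = 100.2 × 0.008092 = 0.8110 m/day.
Seepage velocity v = q / n_e = 0.8110 / 0.27 = 3.004 m/day.
Travel time t = L / v = 1630 / 3.004 = 542.7 days = 1.486 years.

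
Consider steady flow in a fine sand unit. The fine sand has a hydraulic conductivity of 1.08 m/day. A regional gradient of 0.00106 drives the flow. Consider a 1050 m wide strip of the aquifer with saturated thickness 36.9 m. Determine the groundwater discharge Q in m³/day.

Cross-sectional area A = 1050 × 36.9 = 38745 m².
Hydraulic gradient i = 0.00106.
Darcy's law: Q = K · A · i = 1.080 × 38745 × 0.001060 = 44.36 m³/day.

44.4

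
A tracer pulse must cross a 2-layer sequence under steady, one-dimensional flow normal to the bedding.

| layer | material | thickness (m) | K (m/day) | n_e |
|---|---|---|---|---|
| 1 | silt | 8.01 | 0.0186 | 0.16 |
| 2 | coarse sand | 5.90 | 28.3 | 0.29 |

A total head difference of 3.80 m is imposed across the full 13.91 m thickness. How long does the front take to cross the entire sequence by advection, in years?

0.929

With flow normal to the layers, continuity requires the same specific discharge q through every layer.
Σ(b_i/K_i) = 8.01/0.0186 + 5.90/28.3 = 430.9 d.
q = Δh / Σ(b_i/K_i) = 3.80 / 430.9 = 0.008820 m/day.
In each layer the seepage velocity is v_i = q/n_i, so the layer transit time is t_i = b_i·n_i / q:
  layer 1 (silt): t_1 = 8.01 × 0.16 / 0.008820 = 145.3 d
  layer 2 (coarse sand): t_2 = 5.90 × 0.29 / 0.008820 = 194.0 d
Total t = Σ t_i = 339.3 days = 0.9290 years.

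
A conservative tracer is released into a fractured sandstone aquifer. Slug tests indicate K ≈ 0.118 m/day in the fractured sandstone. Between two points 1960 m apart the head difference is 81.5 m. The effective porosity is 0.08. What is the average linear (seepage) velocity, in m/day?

Hydraulic gradient i = Δh / L = 81.5 / 1960 = 0.04158.
Darcy flux q = K · i = 0.1180 × 0.04158 = 0.004907 m/day.
Seepage velocity v = q / n_e = 0.004907 / 0.08 = 0.06133 m/day.

0.0613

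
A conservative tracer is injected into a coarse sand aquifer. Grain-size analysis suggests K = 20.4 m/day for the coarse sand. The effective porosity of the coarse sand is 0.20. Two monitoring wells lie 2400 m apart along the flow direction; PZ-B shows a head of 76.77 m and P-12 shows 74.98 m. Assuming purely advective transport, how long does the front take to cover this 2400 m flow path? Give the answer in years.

Hydraulic gradient i = (76.77 − 74.98) / 2400 = 1.79 / 2400 = 0.0007458.
Darcy flux q = K · i = 20.40 × 0.0007458 = 0.01521 m/day.
Seepage velocity v = q / n_e = 0.01521 / 0.20 = 0.07607 m/day.
Travel time t = L / v = 2400 / 0.07607 = 31548 days = 86.37 years.

86.4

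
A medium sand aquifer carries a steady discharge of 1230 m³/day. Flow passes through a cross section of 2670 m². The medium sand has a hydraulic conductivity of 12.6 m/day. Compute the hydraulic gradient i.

0.0366

From Q = K·A·i, i = Q / (K·A) = 1230 / (12.60 × 2670) = 0.03656.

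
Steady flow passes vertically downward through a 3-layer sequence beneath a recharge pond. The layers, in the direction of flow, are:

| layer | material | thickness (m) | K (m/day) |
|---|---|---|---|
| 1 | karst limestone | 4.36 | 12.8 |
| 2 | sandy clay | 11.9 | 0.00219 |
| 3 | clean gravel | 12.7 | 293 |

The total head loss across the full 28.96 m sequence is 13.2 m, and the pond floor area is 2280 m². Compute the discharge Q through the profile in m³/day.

5.54

Flow is perpendicular to layering, so the layers act in series and the equivalent K is the thickness-weighted harmonic mean.
Total thickness L = 4.36 + 11.9 + 12.7 = 28.96 m.
Σ(b_i/K_i) = 4.36/12.8 + 11.9/0.00219 + 12.7/293 = 5434 d.
K_eq = L / Σ(b_i/K_i) = 28.96 / 5434 = 0.005329 m/day.
Q = K_eq · A · (Δh/L) = 0.005329 × 2280 × (13.2/28.96) = 5.538 m³/day.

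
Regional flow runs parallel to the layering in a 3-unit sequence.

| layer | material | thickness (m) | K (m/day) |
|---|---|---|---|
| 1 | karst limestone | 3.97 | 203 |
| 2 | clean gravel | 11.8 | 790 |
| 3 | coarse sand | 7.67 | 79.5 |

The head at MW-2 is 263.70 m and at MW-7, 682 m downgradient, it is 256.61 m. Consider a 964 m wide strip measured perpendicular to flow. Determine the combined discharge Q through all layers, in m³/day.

Flow is parallel to layering, so each bed carries its own Darcy discharge and the transmissivities add.
Σ(K_i·b_i) = 203×3.97 + 790×11.8 + 79.5×7.67 = 10738 m²/day.
Hydraulic gradient i = (263.70 − 256.61) / 682 = 7.09 / 682 = 0.01040.
Q = Σ(K_i·b_i) · W · i = 10738 × 964 × 0.01040 = 1.076e+05 m³/day.

108000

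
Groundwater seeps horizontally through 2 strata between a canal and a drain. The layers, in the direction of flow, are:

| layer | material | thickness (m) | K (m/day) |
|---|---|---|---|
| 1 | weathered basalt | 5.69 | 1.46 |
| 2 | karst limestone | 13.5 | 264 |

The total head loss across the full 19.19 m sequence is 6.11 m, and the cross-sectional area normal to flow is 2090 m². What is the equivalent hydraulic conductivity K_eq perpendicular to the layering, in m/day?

4.86

Flow is perpendicular to layering, so the layers act in series and the equivalent K is the thickness-weighted harmonic mean.
Total thickness L = 5.69 + 13.5 = 19.19 m.
Σ(b_i/K_i) = 5.69/1.46 + 13.5/264 = 3.948 d.
K_eq = L / Σ(b_i/K_i) = 19.19 / 3.948 = 4.860 m/day.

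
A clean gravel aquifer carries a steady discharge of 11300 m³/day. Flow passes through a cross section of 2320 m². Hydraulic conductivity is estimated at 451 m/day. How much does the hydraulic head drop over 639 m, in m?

From Q = K·A·i, i = Q / (K·A) = 11300 / (451.0 × 2320) = 0.01080.
Head loss Δh = i · L = 0.01080 × 639 = 6.901 m.

6.90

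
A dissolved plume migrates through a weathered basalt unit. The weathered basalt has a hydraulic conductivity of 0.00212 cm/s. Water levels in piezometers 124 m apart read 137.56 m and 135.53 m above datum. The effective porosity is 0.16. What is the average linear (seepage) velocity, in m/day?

Convert K: 0.00212 cm/s × 864 = 1.832 m/day.
Hydraulic gradient i = (137.56 − 135.53) / 124 = 2.03 / 124 = 0.01637.
Darcy flux q = K · i = 1.832 × 0.01637 = 0.02999 m/day.
Seepage velocity v = q / n_e = 0.02999 / 0.16 = 0.1874 m/day.

0.187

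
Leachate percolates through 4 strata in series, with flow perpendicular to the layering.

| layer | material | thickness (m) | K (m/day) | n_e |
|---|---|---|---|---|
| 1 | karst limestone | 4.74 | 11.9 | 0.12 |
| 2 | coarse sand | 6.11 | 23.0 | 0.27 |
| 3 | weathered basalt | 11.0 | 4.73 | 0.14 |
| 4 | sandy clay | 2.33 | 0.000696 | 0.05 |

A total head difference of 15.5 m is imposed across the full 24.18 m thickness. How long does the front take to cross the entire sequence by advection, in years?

With flow normal to the layers, continuity requires the same specific discharge q through every layer.
Σ(b_i/K_i) = 4.74/11.9 + 6.11/23.0 + 11.0/4.73 + 2.33/0.000696 = 3351 d.
q = Δh / Σ(b_i/K_i) = 15.5 / 3351 = 0.004626 m/day.
In each layer the seepage velocity is v_i = q/n_i, so the layer transit time is t_i = b_i·n_i / q:
  layer 1 (karst limestone): t_1 = 4.74 × 0.12 / 0.004626 = 123.0 d
  layer 2 (coarse sand): t_2 = 6.11 × 0.27 / 0.004626 = 356.6 d
  layer 3 (weathered basalt): t_3 = 11.0 × 0.14 / 0.004626 = 332.9 d
  layer 4 (sandy clay): t_4 = 2.33 × 0.05 / 0.004626 = 25.18 d
Total t = Σ t_i = 837.7 days = 2.293 years.

2.29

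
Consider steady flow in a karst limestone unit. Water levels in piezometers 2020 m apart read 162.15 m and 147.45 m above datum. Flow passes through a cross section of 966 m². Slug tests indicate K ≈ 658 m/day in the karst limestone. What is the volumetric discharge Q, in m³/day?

Hydraulic gradient i = (162.15 − 147.45) / 2020 = 14.7 / 2020 = 0.007277.
Darcy's law: Q = K · A · i = 658.0 × 966.0 × 0.007277 = 4626 m³/day.

4630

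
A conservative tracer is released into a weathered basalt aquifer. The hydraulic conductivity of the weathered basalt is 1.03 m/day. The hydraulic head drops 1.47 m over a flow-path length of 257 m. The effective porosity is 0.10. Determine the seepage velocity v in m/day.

0.0589

Hydraulic gradient i = Δh / L = 1.47 / 257 = 0.005720.
Darcy flux q = K · i = 1.030 × 0.005720 = 0.005891 m/day.
Seepage velocity v = q / n_e = 0.005891 / 0.10 = 0.05891 m/day.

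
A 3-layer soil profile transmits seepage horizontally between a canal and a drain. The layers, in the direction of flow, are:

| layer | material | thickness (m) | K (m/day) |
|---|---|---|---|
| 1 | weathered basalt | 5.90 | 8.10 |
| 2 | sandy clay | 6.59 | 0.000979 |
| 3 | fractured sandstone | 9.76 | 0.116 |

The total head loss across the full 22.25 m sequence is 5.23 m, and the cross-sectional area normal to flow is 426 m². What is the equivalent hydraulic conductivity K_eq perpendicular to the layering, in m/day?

Flow is perpendicular to layering, so the layers act in series and the equivalent K is the thickness-weighted harmonic mean.
Total thickness L = 5.90 + 6.59 + 9.76 = 22.25 m.
Σ(b_i/K_i) = 5.90/8.10 + 6.59/0.000979 + 9.76/0.116 = 6816 d.
K_eq = L / Σ(b_i/K_i) = 22.25 / 6816 = 0.003264 m/day.

0.00326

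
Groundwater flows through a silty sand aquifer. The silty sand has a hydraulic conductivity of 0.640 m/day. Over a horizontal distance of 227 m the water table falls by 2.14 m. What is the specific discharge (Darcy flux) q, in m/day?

0.00603

Hydraulic gradient i = Δh / L = 2.14 / 227 = 0.009427.
Specific discharge q = K · i = 0.6400 × 0.009427 = 0.006033 m/day.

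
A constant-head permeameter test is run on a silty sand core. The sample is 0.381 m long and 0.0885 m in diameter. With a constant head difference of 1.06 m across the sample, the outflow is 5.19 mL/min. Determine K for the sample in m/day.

Cross-sectional area A = π·(d/2)² = π × (0.0885/2)² = 0.006151 m².
Convert discharge: 5.19 mL/min = 8.650e-08 m³/s.
Darcy's law rearranged: K = Q·L / (A·Δh) = 8.650e-08 × 0.381 / (0.006151 × 1.06) = 5.054e-06 m/s = 0.4367 m/day.

0.437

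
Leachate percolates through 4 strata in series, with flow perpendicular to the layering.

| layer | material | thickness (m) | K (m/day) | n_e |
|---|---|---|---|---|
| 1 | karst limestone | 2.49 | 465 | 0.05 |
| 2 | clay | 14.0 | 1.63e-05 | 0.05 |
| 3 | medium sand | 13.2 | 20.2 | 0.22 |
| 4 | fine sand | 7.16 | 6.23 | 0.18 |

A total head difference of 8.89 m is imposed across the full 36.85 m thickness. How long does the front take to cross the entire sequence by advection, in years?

With flow normal to the layers, continuity requires the same specific discharge q through every layer.
Σ(b_i/K_i) = 2.49/465 + 14.0/1.63e-05 + 13.2/20.2 + 7.16/6.23 = 8.589e+05 d.
q = Δh / Σ(b_i/K_i) = 8.89 / 8.589e+05 = 1.035e-05 m/day.
In each layer the seepage velocity is v_i = q/n_i, so the layer transit time is t_i = b_i·n_i / q:
  layer 1 (karst limestone): t_1 = 2.49 × 0.05 / 1.035e-05 = 12028 d
  layer 2 (clay): t_2 = 14.0 × 0.05 / 1.035e-05 = 67630 d
  layer 3 (medium sand): t_3 = 13.2 × 0.22 / 1.035e-05 = 2.806e+05 d
  layer 4 (fine sand): t_4 = 7.16 × 0.18 / 1.035e-05 = 1.245e+05 d
Total t = Σ t_i = 4.847e+05 days = 1327 years.

1330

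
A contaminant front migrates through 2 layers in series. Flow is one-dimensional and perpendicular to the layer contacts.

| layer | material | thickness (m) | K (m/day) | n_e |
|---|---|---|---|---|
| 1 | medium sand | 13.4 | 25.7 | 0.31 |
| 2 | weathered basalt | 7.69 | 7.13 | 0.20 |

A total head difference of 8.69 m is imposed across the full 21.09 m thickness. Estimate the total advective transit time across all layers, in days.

1.05

With flow normal to the layers, continuity requires the same specific discharge q through every layer.
Σ(b_i/K_i) = 13.4/25.7 + 7.69/7.13 = 1.600 d.
q = Δh / Σ(b_i/K_i) = 8.69 / 1.600 = 5.431 m/day.
In each layer the seepage velocity is v_i = q/n_i, so the layer transit time is t_i = b_i·n_i / q:
  layer 1 (medium sand): t_1 = 13.4 × 0.31 / 5.431 = 0.7648 d
  layer 2 (weathered basalt): t_2 = 7.69 × 0.20 / 5.431 = 0.2832 d
Total t = Σ t_i = 1.048 days.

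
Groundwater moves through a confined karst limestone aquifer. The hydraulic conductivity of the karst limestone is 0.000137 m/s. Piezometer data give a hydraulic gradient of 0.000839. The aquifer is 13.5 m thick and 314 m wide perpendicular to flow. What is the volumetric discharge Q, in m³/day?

42.1

Convert K: 0.000137 m/s × 86400 = 11.84 m/day.
Cross-sectional area A = 314 × 13.5 = 4239 m².
Hydraulic gradient i = 0.000839.
Darcy's law: Q = K · A · i = 11.84 × 4239 × 0.0008390 = 42.10 m³/day.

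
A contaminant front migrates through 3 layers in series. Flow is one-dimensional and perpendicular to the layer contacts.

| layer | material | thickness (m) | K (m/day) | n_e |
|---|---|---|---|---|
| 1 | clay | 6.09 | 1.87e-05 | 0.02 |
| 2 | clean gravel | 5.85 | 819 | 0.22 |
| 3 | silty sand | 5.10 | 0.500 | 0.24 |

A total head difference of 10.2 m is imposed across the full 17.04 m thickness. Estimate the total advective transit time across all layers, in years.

With flow normal to the layers, continuity requires the same specific discharge q through every layer.
Σ(b_i/K_i) = 6.09/1.87e-05 + 5.85/819 + 5.10/0.500 = 3.257e+05 d.
q = Δh / Σ(b_i/K_i) = 10.2 / 3.257e+05 = 3.132e-05 m/day.
In each layer the seepage velocity is v_i = q/n_i, so the layer transit time is t_i = b_i·n_i / q:
  layer 1 (clay): t_1 = 6.09 × 0.02 / 3.132e-05 = 3889 d
  layer 2 (clean gravel): t_2 = 5.85 × 0.22 / 3.132e-05 = 41093 d
  layer 3 (silty sand): t_3 = 5.10 × 0.24 / 3.132e-05 = 39081 d
Total t = Σ t_i = 84063 days = 230.2 years.

230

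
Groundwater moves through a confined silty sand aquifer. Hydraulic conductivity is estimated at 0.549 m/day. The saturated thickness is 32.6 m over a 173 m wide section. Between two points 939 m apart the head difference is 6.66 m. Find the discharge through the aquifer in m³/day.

Cross-sectional area A = 173 × 32.6 = 5640 m².
Hydraulic gradient i = Δh / L = 6.66 / 939 = 0.007093.
Darcy's law: Q = K · A · i = 0.5490 × 5640 × 0.007093 = 21.96 m³/day.

22.0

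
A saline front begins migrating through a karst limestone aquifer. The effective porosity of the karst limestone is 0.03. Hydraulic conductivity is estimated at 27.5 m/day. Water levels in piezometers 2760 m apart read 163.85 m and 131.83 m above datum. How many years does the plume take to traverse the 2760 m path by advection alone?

0.711

Hydraulic gradient i = (163.85 − 131.83) / 2760 = 32.02 / 2760 = 0.01160.
Darcy flux q = K · i = 27.50 × 0.01160 = 0.3190 m/day.
Seepage velocity v = q / n_e = 0.3190 / 0.03 = 10.63 m/day.
Travel time t = L / v = 2760 / 10.63 = 259.5 days = 0.7106 years.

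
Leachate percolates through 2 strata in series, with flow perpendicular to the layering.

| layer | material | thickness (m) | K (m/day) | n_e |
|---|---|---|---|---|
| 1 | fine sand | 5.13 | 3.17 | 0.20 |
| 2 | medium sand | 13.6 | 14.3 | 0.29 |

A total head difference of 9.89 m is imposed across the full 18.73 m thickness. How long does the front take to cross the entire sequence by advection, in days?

1.29

With flow normal to the layers, continuity requires the same specific discharge q through every layer.
Σ(b_i/K_i) = 5.13/3.17 + 13.6/14.3 = 2.569 d.
q = Δh / Σ(b_i/K_i) = 9.89 / 2.569 = 3.849 m/day.
In each layer the seepage velocity is v_i = q/n_i, so the layer transit time is t_i = b_i·n_i / q:
  layer 1 (fine sand): t_1 = 5.13 × 0.20 / 3.849 = 0.2665 d
  layer 2 (medium sand): t_2 = 13.6 × 0.29 / 3.849 = 1.025 d
Total t = Σ t_i = 1.291 days.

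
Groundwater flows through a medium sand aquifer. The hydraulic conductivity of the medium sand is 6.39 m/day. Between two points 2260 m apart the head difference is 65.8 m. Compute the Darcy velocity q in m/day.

Hydraulic gradient i = Δh / L = 65.8 / 2260 = 0.02912.
Specific discharge q = K · i = 6.390 × 0.02912 = 0.1860 m/day.

0.186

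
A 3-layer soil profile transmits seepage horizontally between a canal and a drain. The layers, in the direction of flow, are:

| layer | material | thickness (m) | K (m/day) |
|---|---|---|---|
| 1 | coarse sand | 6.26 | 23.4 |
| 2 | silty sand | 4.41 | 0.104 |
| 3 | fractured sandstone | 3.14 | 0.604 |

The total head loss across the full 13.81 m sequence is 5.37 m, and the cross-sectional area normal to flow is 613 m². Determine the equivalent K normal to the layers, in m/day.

Flow is perpendicular to layering, so the layers act in series and the equivalent K is the thickness-weighted harmonic mean.
Total thickness L = 6.26 + 4.41 + 3.14 = 13.81 m.
Σ(b_i/K_i) = 6.26/23.4 + 4.41/0.104 + 3.14/0.604 = 47.87 d.
K_eq = L / Σ(b_i/K_i) = 13.81 / 47.87 = 0.2885 m/day.

0.288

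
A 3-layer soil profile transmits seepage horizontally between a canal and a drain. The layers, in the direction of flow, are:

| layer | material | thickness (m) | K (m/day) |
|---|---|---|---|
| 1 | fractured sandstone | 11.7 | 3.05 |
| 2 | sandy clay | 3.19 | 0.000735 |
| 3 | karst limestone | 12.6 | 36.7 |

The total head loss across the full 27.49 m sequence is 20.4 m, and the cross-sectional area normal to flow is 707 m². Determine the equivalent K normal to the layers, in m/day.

Flow is perpendicular to layering, so the layers act in series and the equivalent K is the thickness-weighted harmonic mean.
Total thickness L = 11.7 + 3.19 + 12.6 = 27.49 m.
Σ(b_i/K_i) = 11.7/3.05 + 3.19/0.000735 + 12.6/36.7 = 4344 d.
K_eq = L / Σ(b_i/K_i) = 27.49 / 4344 = 0.006328 m/day.

0.00633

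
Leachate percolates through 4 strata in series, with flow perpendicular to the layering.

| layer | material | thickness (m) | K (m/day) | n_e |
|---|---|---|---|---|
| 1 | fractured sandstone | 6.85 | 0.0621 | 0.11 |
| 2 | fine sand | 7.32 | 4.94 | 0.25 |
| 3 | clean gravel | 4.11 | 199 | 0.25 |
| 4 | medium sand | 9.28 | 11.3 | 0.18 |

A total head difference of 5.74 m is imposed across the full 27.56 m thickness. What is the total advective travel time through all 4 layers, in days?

With flow normal to the layers, continuity requires the same specific discharge q through every layer.
Σ(b_i/K_i) = 6.85/0.0621 + 7.32/4.94 + 4.11/199 + 9.28/11.3 = 112.6 d.
q = Δh / Σ(b_i/K_i) = 5.74 / 112.6 = 0.05096 m/day.
In each layer the seepage velocity is v_i = q/n_i, so the layer transit time is t_i = b_i·n_i / q:
  layer 1 (fractured sandstone): t_1 = 6.85 × 0.11 / 0.05096 = 14.79 d
  layer 2 (fine sand): t_2 = 7.32 × 0.25 / 0.05096 = 35.91 d
  layer 3 (clean gravel): t_3 = 4.11 × 0.25 / 0.05096 = 20.16 d
  layer 4 (medium sand): t_4 = 9.28 × 0.18 / 0.05096 = 32.78 d
Total t = Σ t_i = 103.6 days.

104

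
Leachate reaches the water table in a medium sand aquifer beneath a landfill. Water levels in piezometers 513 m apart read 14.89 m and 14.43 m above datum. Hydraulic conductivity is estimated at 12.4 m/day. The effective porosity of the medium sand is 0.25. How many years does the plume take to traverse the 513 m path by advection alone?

31.6

Hydraulic gradient i = (14.89 − 14.43) / 513 = 0.46 / 513 = 0.0008967.
Darcy flux q = K · i = 12.40 × 0.0008967 = 0.01112 m/day.
Seepage velocity v = q / n_e = 0.01112 / 0.25 = 0.04448 m/day.
Travel time t = L / v = 513 / 0.04448 = 11534 days = 31.58 years.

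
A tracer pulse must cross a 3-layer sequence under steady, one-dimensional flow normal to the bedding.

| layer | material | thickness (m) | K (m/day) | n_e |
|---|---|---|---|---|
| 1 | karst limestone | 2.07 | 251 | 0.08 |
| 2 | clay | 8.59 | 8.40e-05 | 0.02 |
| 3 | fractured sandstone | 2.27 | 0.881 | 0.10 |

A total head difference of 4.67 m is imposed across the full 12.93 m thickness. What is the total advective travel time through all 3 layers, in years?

33.8

With flow normal to the layers, continuity requires the same specific discharge q through every layer.
Σ(b_i/K_i) = 2.07/251 + 8.59/8.40e-05 + 2.27/0.881 = 1.023e+05 d.
q = Δh / Σ(b_i/K_i) = 4.67 / 1.023e+05 = 4.567e-05 m/day.
In each layer the seepage velocity is v_i = q/n_i, so the layer transit time is t_i = b_i·n_i / q:
  layer 1 (karst limestone): t_1 = 2.07 × 0.08 / 4.567e-05 = 3626 d
  layer 2 (clay): t_2 = 8.59 × 0.02 / 4.567e-05 = 3762 d
  layer 3 (fractured sandstone): t_3 = 2.27 × 0.10 / 4.567e-05 = 4971 d
Total t = Σ t_i = 12359 days = 33.84 years.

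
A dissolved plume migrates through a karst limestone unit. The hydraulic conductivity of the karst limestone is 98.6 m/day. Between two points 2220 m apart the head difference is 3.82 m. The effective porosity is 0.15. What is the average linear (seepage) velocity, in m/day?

Hydraulic gradient i = Δh / L = 3.82 / 2220 = 0.001721.
Darcy flux q = K · i = 98.60 × 0.001721 = 0.1697 m/day.
Seepage velocity v = q / n_e = 0.1697 / 0.15 = 1.131 m/day.

1.13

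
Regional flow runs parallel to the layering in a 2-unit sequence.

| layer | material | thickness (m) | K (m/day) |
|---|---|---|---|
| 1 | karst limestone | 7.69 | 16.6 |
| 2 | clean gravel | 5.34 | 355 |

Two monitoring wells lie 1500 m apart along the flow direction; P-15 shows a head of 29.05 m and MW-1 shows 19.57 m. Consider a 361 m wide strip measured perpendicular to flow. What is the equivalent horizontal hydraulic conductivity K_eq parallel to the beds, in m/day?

Flow is parallel to layering, so each bed carries its own Darcy discharge and the transmissivities add.
Σ(K_i·b_i) = 16.6×7.69 + 355×5.34 = 2023 m²/day.
Total thickness b = 13.03 m, so K_eq = Σ(K_i·b_i)/b = 155.3 m/day.

155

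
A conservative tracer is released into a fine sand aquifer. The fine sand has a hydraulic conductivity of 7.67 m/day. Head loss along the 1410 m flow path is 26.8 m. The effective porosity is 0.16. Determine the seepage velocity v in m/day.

0.911

Hydraulic gradient i = Δh / L = 26.8 / 1410 = 0.01901.
Darcy flux q = K · i = 7.670 × 0.01901 = 0.1458 m/day.
Seepage velocity v = q / n_e = 0.1458 / 0.16 = 0.9112 m/day.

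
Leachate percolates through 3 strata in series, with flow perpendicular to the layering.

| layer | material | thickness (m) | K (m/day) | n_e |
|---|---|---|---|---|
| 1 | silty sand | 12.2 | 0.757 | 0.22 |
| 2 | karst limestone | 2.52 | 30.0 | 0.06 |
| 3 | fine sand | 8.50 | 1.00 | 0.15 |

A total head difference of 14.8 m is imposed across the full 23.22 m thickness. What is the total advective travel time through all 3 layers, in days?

6.86

With flow normal to the layers, continuity requires the same specific discharge q through every layer.
Σ(b_i/K_i) = 12.2/0.757 + 2.52/30.0 + 8.50/1.00 = 24.70 d.
q = Δh / Σ(b_i/K_i) = 14.8 / 24.70 = 0.5992 m/day.
In each layer the seepage velocity is v_i = q/n_i, so the layer transit time is t_i = b_i·n_i / q:
  layer 1 (silty sand): t_1 = 12.2 × 0.22 / 0.5992 = 4.479 d
  layer 2 (karst limestone): t_2 = 2.52 × 0.06 / 0.5992 = 0.2523 d
  layer 3 (fine sand): t_3 = 8.50 × 0.15 / 0.5992 = 2.128 d
Total t = Σ t_i = 6.860 days.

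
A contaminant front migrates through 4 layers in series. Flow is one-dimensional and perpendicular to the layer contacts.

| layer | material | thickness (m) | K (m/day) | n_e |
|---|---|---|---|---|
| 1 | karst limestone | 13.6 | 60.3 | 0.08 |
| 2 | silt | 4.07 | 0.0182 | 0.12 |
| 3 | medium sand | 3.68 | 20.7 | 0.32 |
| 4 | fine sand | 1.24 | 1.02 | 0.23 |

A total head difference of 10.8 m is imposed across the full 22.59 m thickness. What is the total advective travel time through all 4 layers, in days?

63.4

With flow normal to the layers, continuity requires the same specific discharge q through every layer.
Σ(b_i/K_i) = 13.6/60.3 + 4.07/0.0182 + 3.68/20.7 + 1.24/1.02 = 225.2 d.
q = Δh / Σ(b_i/K_i) = 10.8 / 225.2 = 0.04795 m/day.
In each layer the seepage velocity is v_i = q/n_i, so the layer transit time is t_i = b_i·n_i / q:
  layer 1 (karst limestone): t_1 = 13.6 × 0.08 / 0.04795 = 22.69 d
  layer 2 (silt): t_2 = 4.07 × 0.12 / 0.04795 = 10.19 d
  layer 3 (medium sand): t_3 = 3.68 × 0.32 / 0.04795 = 24.56 d
  layer 4 (fine sand): t_4 = 1.24 × 0.23 / 0.04795 = 5.948 d
Total t = Σ t_i = 63.39 days.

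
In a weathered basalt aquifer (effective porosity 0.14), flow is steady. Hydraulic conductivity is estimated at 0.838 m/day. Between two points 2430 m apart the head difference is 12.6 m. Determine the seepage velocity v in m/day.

Hydraulic gradient i = Δh / L = 12.6 / 2430 = 0.005185.
Darcy flux q = K · i = 0.8380 × 0.005185 = 0.004345 m/day.
Seepage velocity v = q / n_e = 0.004345 / 0.14 = 0.03104 m/day.

0.0310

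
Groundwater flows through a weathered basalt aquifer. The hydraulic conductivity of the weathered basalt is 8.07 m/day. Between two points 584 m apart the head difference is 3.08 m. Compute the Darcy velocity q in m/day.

0.0426

Hydraulic gradient i = Δh / L = 3.08 / 584 = 0.005274.
Specific discharge q = K · i = 8.070 × 0.005274 = 0.04256 m/day.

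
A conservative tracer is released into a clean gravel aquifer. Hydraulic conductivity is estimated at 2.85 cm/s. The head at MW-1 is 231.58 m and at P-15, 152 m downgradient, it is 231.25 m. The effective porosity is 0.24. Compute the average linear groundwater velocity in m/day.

Convert K: 2.85 cm/s × 864 = 2462 m/day.
Hydraulic gradient i = (231.58 − 231.25) / 152 = 0.33 / 152 = 0.002171.
Darcy flux q = K · i = 2462 × 0.002171 = 5.346 m/day.
Seepage velocity v = q / n_e = 5.346 / 0.24 = 22.28 m/day.

22.3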